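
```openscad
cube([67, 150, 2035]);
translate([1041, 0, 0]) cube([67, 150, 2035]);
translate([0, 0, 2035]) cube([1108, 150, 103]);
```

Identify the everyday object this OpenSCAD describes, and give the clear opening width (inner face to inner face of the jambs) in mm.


A door frame. The clear opening width is 974 mm.

Two 2035 mm tall posts with a header on top — a door frame. The left jamb is 67 mm wide at x = 0; the right jamb starts at x = 1041. The clear opening is 1041 − 67 = 974 mm.


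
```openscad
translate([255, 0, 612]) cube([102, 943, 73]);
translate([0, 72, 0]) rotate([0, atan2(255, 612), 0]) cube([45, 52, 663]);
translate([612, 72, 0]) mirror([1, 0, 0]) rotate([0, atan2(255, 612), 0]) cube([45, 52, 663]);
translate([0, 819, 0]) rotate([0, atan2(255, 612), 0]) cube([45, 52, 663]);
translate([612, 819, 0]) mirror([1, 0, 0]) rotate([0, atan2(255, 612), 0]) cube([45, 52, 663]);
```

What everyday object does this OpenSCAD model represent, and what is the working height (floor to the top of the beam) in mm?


A sawhorse. The overall height is 685 mm.

A beam across two mirrored pairs of raked legs — a sawhorse. The beam's underside is at z = 612 (matching the legs' vertical rise in atan2(255, 612)) and the beam is 73 mm tall, so its top is at 612 + 73 = 685 mm. The raked legs top out at the beam's underside, so that is the highest point.


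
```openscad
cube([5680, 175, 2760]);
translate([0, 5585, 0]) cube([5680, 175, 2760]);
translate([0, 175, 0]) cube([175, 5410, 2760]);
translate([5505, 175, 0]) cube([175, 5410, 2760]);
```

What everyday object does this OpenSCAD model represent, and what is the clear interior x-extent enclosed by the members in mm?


A house (or room) frame. The interior width is 5330 mm.

Four 2760 mm walls enclosing a rectangle with no floor or roof — a room or house frame. Outside width is 5680 mm and wall thickness is 175 mm, so the interior width is 5680 − 2 × 175 = 5330 mm.


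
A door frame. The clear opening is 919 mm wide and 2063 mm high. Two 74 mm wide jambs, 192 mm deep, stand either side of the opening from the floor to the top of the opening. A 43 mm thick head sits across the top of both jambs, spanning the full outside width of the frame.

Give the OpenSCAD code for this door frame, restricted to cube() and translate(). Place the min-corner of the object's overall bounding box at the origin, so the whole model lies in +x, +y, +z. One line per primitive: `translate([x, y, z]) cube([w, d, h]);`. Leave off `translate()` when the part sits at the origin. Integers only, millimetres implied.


cube([74, 192, 2063]);
translate([993, 0, 0]) cube([74, 192, 2063]);
translate([0, 0, 2063]) cube([1067, 192, 43]);


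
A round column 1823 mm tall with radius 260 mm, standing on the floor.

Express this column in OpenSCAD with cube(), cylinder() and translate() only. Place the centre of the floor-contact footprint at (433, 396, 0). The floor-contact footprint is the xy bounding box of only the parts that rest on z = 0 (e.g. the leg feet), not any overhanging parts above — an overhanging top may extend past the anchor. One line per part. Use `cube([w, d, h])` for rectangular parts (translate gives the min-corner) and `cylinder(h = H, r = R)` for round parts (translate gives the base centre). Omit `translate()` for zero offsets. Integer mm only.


translate([433, 396, 0]) cylinder(h = 1823, r = 260);


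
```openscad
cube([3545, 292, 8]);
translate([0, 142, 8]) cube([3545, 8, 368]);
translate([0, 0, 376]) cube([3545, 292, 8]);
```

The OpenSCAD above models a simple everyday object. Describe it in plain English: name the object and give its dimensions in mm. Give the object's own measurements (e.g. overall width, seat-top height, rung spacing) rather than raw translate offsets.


An I-beam lying along x, 3545 mm long. Overall section height 384 mm. Two flanges 292 mm wide (y) and 8 mm thick, one on the floor and one at the top; a web 8 mm thick runs between them, centred on the flange width.


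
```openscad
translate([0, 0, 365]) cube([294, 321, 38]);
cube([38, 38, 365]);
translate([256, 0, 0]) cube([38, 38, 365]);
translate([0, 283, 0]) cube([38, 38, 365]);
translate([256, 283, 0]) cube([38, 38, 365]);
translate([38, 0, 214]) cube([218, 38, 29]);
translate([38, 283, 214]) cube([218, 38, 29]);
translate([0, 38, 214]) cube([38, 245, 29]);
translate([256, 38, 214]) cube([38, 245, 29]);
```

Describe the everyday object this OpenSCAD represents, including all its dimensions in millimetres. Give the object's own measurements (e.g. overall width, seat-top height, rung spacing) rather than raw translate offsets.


A simple wooden stool: a rectangular seat 294 mm (x) by 321 mm (y), 38 mm thick, top face at z = 403 mm, on four square legs, each 38×38 mm in cross-section. The legs rest on z = 0, each flush with a corner of the seat. Four stretchers, 38 mm wide and 29 mm tall, connect adjacent legs with their undersides at z = 214 mm, each running between the inner faces of the legs it joins and aligned with the legs' outer faces on the other axis.


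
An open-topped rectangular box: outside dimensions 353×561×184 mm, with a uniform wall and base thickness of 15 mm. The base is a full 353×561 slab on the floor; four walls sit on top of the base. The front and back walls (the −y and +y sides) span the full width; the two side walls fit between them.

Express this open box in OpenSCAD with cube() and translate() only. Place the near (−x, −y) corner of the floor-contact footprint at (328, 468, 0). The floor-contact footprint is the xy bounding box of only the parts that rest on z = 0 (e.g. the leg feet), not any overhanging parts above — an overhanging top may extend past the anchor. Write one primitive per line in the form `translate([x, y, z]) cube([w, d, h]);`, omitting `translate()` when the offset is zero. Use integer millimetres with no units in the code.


translate([328, 468, 0]) cube([353, 561, 15]);
translate([328, 468, 15]) cube([353, 15, 169]);
translate([328, 1014, 15]) cube([353, 15, 169]);
translate([328, 483, 15]) cube([15, 531, 169]);
translate([666, 483, 15]) cube([15, 531, 169]);


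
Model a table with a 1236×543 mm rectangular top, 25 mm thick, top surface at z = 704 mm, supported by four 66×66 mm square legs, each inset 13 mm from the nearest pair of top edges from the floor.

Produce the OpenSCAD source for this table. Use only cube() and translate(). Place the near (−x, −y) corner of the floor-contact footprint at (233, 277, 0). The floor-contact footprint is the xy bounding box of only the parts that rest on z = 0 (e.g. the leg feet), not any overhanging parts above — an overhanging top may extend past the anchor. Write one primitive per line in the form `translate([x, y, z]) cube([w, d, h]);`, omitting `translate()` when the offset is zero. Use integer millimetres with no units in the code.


translate([220, 264, 679]) cube([1236, 543, 25]);
translate([233, 277, 0]) cube([66, 66, 679]);
translate([1377, 277, 0]) cube([66, 66, 679]);
translate([233, 728, 0]) cube([66, 66, 679]);
translate([1377, 728, 0]) cube([66, 66, 679]);


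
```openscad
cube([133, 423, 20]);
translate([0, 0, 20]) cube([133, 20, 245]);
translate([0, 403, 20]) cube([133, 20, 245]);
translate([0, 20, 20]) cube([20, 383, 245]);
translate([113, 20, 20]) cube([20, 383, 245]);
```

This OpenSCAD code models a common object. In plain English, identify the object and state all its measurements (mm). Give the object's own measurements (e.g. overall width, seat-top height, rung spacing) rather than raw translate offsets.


An open-topped rectangular box: outside dimensions 133×423×265 mm, with a uniform wall and base thickness of 20 mm. The base is a full 133×423 slab on the floor; four walls sit on top of the base. The front and back walls (the −y and +y sides) span the full width; the two side walls fit between them.


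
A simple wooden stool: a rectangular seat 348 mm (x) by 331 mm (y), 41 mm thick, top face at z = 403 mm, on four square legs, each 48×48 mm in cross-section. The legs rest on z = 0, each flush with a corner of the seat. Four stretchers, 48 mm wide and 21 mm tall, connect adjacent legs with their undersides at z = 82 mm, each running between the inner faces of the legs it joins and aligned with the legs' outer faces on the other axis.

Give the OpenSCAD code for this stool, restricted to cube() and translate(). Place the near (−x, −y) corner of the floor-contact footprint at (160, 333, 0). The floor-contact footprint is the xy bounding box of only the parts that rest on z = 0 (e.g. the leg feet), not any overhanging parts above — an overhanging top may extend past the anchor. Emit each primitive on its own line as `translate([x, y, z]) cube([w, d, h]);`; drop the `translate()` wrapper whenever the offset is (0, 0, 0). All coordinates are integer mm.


// leg_h = 403 - 41 = 362
// stretcher span = 348 - 2*48 = 252
translate([160, 333, 362]) cube([348, 331, 41]);
translate([160, 333, 0]) cube([48, 48, 362]);
translate([460, 333, 0]) cube([48, 48, 362]);
translate([160, 616, 0]) cube([48, 48, 362]);
translate([460, 616, 0]) cube([48, 48, 362]);
translate([208, 333, 82]) cube([252, 48, 21]);
translate([208, 616, 82]) cube([252, 48, 21]);
translate([160, 381, 82]) cube([48, 235, 21]);
translate([460, 381, 82]) cube([48, 235, 21]);


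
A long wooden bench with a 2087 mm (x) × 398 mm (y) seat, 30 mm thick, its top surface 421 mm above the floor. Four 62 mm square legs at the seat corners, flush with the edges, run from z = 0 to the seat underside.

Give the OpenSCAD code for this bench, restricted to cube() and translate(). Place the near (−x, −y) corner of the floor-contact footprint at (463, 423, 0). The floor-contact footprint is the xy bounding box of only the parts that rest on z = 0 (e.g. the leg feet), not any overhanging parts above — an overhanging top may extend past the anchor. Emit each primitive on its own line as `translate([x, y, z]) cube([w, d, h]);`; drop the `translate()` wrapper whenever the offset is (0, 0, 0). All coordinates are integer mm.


translate([463, 423, 391]) cube([2087, 398, 30]);
translate([463, 423, 0]) cube([62, 62, 391]);
translate([463, 759, 0]) cube([62, 62, 391]);
translate([2488, 423, 0]) cube([62, 62, 391]);
translate([2488, 759, 0]) cube([62, 62, 391]);


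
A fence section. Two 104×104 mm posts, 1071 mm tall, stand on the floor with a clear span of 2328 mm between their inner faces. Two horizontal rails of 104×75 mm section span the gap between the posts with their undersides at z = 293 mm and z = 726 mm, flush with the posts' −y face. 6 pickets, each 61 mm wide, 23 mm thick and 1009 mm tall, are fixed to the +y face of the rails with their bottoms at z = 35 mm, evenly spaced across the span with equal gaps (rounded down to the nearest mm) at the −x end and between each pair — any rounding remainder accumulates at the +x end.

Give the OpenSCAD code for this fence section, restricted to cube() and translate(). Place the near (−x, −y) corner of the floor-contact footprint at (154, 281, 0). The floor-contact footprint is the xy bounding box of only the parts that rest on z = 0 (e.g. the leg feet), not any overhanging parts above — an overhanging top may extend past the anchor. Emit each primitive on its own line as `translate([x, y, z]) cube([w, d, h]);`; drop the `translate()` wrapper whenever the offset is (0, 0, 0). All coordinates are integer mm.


translate([154, 281, 0]) cube([104, 104, 1071]);
translate([2586, 281, 0]) cube([104, 104, 1071]);
translate([258, 281, 293]) cube([2328, 104, 75]);
translate([258, 281, 726]) cube([2328, 104, 75]);
translate([538, 385, 35]) cube([61, 23, 1009]);
translate([879, 385, 35]) cube([61, 23, 1009]);
translate([1220, 385, 35]) cube([61, 23, 1009]);
translate([1561, 385, 35]) cube([61, 23, 1009]);
translate([1902, 385, 35]) cube([61, 23, 1009]);
translate([2243, 385, 35]) cube([61, 23, 1009]);


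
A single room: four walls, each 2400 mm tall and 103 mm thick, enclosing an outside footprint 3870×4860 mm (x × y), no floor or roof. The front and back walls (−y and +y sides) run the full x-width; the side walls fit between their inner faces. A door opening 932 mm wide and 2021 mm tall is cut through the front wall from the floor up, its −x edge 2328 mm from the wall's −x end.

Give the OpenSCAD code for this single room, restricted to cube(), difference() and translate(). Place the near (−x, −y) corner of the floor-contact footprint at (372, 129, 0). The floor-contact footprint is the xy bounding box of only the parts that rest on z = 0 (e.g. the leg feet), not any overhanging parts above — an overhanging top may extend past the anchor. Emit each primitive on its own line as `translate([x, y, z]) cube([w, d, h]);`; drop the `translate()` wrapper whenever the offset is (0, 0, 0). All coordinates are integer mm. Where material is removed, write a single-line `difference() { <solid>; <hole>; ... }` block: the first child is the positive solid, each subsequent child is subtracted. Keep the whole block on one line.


difference() { translate([372, 129, 0]) cube([3870, 103, 2400]); translate([2700, 129, 0]) cube([932, 103, 2021]); }
translate([372, 4886, 0]) cube([3870, 103, 2400]);
translate([372, 232, 0]) cube([103, 4654, 2400]);
translate([4139, 232, 0]) cube([103, 4654, 2400]);


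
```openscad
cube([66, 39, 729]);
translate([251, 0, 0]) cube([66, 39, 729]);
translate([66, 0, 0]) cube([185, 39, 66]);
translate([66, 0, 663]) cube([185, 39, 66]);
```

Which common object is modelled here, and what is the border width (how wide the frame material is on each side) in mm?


A picture frame. The border width is 66 mm.

Four thin pieces enclosing a rectangular opening — a picture frame. The two full-height stiles are 729 mm tall; the top rail sits at z = 663 and is 66 mm tall, so the border above the opening is 729 − 663 = 66 mm, matching the stile x-width.


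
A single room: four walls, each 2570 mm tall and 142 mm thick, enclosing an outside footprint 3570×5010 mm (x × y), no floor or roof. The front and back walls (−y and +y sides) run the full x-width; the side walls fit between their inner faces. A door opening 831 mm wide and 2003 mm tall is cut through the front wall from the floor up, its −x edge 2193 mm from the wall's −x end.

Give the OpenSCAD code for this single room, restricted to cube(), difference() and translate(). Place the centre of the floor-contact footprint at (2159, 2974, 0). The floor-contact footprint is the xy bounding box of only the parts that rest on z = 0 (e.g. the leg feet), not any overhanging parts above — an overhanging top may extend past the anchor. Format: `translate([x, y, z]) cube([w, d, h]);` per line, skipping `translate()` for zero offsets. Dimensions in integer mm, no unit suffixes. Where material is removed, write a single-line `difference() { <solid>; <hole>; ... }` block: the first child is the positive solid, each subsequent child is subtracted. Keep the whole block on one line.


difference() { translate([374, 469, 0]) cube([3570, 142, 2570]); translate([2567, 469, 0]) cube([831, 142, 2003]); }
translate([374, 5337, 0]) cube([3570, 142, 2570]);
translate([374, 611, 0]) cube([142, 4726, 2570]);
translate([3802, 611, 0]) cube([142, 4726, 2570]);


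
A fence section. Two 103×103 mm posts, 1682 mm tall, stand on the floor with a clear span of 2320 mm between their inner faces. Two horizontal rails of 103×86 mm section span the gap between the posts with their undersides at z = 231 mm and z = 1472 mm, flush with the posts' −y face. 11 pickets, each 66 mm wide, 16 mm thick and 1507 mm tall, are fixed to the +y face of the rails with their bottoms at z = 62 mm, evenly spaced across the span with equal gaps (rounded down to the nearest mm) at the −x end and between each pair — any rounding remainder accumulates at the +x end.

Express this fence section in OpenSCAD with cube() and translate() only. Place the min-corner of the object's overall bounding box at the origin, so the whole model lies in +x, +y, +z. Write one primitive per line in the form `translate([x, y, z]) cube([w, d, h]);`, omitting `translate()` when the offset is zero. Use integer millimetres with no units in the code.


cube([103, 103, 1682]);
translate([2423, 0, 0]) cube([103, 103, 1682]);
translate([103, 0, 231]) cube([2320, 103, 86]);
translate([103, 0, 1472]) cube([2320, 103, 86]);
translate([235, 103, 62]) cube([66, 16, 1507]);
translate([433, 103, 62]) cube([66, 16, 1507]);
translate([631, 103, 62]) cube([66, 16, 1507]);
translate([829, 103, 62]) cube([66, 16, 1507]);
translate([1027, 103, 62]) cube([66, 16, 1507]);
translate([1225, 103, 62]) cube([66, 16, 1507]);
translate([1423, 103, 62]) cube([66, 16, 1507]);
translate([1621, 103, 62]) cube([66, 16, 1507]);
translate([1819, 103, 62]) cube([66, 16, 1507]);
translate([2017, 103, 62]) cube([66, 16, 1507]);
translate([2215, 103, 62]) cube([66, 16, 1507]);


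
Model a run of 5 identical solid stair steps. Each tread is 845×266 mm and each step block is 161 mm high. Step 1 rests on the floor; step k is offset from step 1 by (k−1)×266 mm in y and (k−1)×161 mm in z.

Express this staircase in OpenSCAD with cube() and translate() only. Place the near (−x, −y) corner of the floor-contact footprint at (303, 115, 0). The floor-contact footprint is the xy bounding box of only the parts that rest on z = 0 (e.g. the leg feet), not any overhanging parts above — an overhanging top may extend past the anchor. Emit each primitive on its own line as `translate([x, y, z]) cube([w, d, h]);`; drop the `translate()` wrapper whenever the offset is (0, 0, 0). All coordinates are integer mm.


translate([303, 115, 0]) cube([845, 266, 161]);
translate([303, 381, 161]) cube([845, 266, 161]);
translate([303, 647, 322]) cube([845, 266, 161]);
translate([303, 913, 483]) cube([845, 266, 161]);
translate([303, 1179, 644]) cube([845, 266, 161]);


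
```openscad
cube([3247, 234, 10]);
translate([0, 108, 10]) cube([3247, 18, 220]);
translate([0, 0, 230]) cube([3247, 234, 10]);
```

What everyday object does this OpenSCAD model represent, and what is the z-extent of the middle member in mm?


An I-beam. The web height is 220 mm.

Two wide flanges with a thin centred web — an I-beam. Overall 240 mm minus two 10 mm flanges gives a web of 240 − 2·10 = 220 mm.


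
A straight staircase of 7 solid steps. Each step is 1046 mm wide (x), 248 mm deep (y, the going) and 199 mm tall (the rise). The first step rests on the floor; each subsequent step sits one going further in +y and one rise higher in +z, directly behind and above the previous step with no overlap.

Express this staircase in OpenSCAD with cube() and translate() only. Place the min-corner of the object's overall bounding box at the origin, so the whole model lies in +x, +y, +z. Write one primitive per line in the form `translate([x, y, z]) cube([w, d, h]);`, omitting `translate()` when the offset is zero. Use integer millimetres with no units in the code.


cube([1046, 248, 199]);
translate([0, 248, 199]) cube([1046, 248, 199]);
translate([0, 496, 398]) cube([1046, 248, 199]);
translate([0, 744, 597]) cube([1046, 248, 199]);
translate([0, 992, 796]) cube([1046, 248, 199]);
translate([0, 1240, 995]) cube([1046, 248, 199]);
translate([0, 1488, 1194]) cube([1046, 248, 199]);


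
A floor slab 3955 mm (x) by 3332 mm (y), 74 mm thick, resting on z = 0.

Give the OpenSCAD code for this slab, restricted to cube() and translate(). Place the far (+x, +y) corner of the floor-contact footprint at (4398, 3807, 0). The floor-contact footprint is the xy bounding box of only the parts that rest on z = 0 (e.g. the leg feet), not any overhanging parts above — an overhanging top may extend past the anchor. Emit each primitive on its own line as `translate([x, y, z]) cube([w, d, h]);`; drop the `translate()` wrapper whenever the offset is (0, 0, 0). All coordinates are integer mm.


translate([443, 475, 0]) cube([3955, 3332, 74]);


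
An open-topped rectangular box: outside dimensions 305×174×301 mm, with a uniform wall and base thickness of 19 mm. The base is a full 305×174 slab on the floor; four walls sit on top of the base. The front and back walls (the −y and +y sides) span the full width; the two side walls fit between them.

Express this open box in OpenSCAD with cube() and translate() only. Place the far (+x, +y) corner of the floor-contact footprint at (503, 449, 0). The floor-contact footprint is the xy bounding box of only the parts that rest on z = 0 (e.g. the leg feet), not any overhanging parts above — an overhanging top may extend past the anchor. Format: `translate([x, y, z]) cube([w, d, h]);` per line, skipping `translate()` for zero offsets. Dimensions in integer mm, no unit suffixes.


translate([198, 275, 0]) cube([305, 174, 19]);
translate([198, 275, 19]) cube([305, 19, 282]);
translate([198, 430, 19]) cube([305, 19, 282]);
translate([198, 294, 19]) cube([19, 136, 282]);
translate([484, 294, 19]) cube([19, 136, 282]);


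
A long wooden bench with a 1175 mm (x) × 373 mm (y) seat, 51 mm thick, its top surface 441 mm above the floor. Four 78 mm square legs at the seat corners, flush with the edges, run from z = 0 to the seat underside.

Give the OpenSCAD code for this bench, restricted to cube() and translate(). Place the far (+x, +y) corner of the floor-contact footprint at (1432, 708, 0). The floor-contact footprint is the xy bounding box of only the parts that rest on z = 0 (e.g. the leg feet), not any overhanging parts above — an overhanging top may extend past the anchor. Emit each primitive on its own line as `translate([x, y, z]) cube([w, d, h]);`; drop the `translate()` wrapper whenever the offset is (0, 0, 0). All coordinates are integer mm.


// leg_h = 441 − 51 = 390
translate([257, 335, 390]) cube([1175, 373, 51]);
translate([257, 335, 0]) cube([78, 78, 390]);
translate([257, 630, 0]) cube([78, 78, 390]);
translate([1354, 335, 0]) cube([78, 78, 390]);
translate([1354, 630, 0]) cube([78, 78, 390]);


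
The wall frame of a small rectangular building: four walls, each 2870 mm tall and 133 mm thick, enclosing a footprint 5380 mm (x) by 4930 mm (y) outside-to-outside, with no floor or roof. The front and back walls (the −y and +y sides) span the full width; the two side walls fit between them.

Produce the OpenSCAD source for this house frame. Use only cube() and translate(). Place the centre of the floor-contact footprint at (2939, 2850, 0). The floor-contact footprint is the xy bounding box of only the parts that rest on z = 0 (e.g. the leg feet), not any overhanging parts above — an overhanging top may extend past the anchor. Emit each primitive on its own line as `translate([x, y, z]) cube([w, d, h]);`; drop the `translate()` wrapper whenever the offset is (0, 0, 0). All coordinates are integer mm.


translate([249, 385, 0]) cube([5380, 133, 2870]);
translate([249, 5182, 0]) cube([5380, 133, 2870]);
translate([249, 518, 0]) cube([133, 4664, 2870]);
translate([5496, 518, 0]) cube([133, 4664, 2870]);


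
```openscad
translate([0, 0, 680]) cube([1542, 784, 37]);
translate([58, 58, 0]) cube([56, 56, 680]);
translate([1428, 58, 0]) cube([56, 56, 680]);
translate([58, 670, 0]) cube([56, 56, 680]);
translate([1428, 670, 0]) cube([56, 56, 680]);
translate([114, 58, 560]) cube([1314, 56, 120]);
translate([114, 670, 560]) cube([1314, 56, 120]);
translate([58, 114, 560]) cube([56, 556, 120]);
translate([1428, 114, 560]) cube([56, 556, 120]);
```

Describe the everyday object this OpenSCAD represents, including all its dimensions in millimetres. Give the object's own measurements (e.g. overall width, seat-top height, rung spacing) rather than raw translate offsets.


A table: top 1542 mm (x) × 784 mm (y), 37 mm thick, upper face at z = 717 mm, on four 56×56 mm square legs, each inset 58 mm from the nearest pair of top edges from z = 0 to the bottom of the top. Four apron rails, 56 mm thick and 120 mm tall, run between adjacent legs with their top edges flush with the underside of the top and their outer faces flush with the legs' outer faces.


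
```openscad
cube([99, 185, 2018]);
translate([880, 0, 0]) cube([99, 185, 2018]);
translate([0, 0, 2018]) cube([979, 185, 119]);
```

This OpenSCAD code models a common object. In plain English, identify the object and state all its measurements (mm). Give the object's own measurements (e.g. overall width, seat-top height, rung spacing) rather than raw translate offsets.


A door frame. The clear opening is 781 mm wide and 2018 mm high. Two 99 mm wide jambs, 185 mm deep, stand either side of the opening from the floor to the top of the opening. A 119 mm thick head sits across the top of both jambs, spanning the full outside width of the frame.


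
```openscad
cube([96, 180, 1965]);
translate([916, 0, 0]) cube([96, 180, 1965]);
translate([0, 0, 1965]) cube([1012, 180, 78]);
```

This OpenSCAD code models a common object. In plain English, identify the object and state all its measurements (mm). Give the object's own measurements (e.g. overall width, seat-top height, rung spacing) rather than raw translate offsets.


A door frame. The clear opening is 820 mm wide and 1965 mm high. Two 96 mm wide jambs, 180 mm deep, stand either side of the opening from the floor to the top of the opening. A 78 mm thick head sits across the top of both jambs, spanning the full outside width of the frame.


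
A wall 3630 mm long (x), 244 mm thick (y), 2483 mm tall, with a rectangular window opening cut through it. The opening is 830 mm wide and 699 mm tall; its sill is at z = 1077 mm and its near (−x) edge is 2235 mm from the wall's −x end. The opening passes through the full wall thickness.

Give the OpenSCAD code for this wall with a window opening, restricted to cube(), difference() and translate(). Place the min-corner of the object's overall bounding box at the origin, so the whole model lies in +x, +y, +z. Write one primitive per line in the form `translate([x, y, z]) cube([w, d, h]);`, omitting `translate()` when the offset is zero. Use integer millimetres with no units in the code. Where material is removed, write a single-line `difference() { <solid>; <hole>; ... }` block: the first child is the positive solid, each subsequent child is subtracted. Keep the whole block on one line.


difference() { cube([3630, 244, 2483]); translate([2235, 0, 1077]) cube([830, 244, 699]); }


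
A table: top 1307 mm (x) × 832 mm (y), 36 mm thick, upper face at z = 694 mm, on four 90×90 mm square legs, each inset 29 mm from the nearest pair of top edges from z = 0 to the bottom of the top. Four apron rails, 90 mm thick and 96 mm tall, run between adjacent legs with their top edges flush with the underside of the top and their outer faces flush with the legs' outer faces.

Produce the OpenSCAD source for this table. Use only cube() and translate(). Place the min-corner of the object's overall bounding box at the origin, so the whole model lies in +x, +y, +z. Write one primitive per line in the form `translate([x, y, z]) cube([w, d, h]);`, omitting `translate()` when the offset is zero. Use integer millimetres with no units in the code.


translate([0, 0, 658]) cube([1307, 832, 36]);
translate([29, 29, 0]) cube([90, 90, 658]);
translate([1188, 29, 0]) cube([90, 90, 658]);
translate([29, 713, 0]) cube([90, 90, 658]);
translate([1188, 713, 0]) cube([90, 90, 658]);
translate([119, 29, 562]) cube([1069, 90, 96]);
translate([119, 713, 562]) cube([1069, 90, 96]);
translate([29, 119, 562]) cube([90, 594, 96]);
translate([1188, 119, 562]) cube([90, 594, 96]);


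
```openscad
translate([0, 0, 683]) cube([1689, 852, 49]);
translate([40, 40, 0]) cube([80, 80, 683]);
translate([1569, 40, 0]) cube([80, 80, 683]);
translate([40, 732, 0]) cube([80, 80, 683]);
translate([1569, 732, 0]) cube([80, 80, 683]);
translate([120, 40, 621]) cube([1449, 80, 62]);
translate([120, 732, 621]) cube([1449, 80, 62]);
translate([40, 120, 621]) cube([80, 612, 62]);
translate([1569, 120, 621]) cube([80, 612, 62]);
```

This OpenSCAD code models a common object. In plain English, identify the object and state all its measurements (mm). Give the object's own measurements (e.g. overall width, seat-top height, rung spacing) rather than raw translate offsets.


A rectangular dining table. The top is 1689×852×49 mm with its upper surface at z = 732 mm. It stands on four 80×80 mm square legs, each inset 40 mm from the nearest pair of top edges, running from the floor to the underside of the top. Four apron rails, 80 mm thick and 62 mm tall, run between adjacent legs with their top edges flush with the underside of the top and their outer faces flush with the legs' outer faces.


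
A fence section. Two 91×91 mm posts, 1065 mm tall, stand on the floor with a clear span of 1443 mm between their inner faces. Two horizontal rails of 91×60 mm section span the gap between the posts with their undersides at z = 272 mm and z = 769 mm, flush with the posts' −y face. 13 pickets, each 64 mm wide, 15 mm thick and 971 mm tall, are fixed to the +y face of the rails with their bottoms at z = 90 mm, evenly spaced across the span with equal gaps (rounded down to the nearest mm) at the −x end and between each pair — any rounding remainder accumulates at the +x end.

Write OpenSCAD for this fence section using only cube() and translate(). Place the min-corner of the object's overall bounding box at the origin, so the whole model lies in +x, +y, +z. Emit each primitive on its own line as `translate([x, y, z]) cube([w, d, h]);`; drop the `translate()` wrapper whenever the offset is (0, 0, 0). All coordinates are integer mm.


cube([91, 91, 1065]);
translate([1534, 0, 0]) cube([91, 91, 1065]);
translate([91, 0, 272]) cube([1443, 91, 60]);
translate([91, 0, 769]) cube([1443, 91, 60]);
translate([134, 91, 90]) cube([64, 15, 971]);
translate([241, 91, 90]) cube([64, 15, 971]);
translate([348, 91, 90]) cube([64, 15, 971]);
translate([455, 91, 90]) cube([64, 15, 971]);
translate([562, 91, 90]) cube([64, 15, 971]);
translate([669, 91, 90]) cube([64, 15, 971]);
translate([776, 91, 90]) cube([64, 15, 971]);
translate([883, 91, 90]) cube([64, 15, 971]);
translate([990, 91, 90]) cube([64, 15, 971]);
translate([1097, 91, 90]) cube([64, 15, 971]);
translate([1204, 91, 90]) cube([64, 15, 971]);
translate([1311, 91, 90]) cube([64, 15, 971]);
translate([1418, 91, 90]) cube([64, 15, 971]);


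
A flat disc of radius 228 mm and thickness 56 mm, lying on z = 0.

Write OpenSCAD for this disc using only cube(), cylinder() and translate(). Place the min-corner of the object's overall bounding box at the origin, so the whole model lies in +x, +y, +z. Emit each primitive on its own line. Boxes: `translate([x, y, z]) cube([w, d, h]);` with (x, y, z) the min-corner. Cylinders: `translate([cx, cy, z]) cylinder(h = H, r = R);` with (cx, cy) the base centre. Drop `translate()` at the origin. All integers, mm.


translate([228, 228, 0]) cylinder(h = 56, r = 228);


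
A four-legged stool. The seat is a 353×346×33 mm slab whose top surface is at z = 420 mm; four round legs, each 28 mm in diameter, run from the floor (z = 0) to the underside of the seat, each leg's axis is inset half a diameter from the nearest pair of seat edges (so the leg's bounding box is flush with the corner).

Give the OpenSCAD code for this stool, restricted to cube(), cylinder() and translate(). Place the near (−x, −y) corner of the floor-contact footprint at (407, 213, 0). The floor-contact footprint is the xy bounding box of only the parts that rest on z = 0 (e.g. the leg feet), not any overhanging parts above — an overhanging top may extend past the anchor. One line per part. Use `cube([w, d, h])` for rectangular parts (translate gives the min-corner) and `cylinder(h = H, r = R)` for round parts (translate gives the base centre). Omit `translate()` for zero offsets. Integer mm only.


translate([407, 213, 387]) cube([353, 346, 33]);
translate([421, 227, 0]) cylinder(h = 387, r = 14);
translate([746, 227, 0]) cylinder(h = 387, r = 14);
translate([421, 545, 0]) cylinder(h = 387, r = 14);
translate([746, 545, 0]) cylinder(h = 387, r = 14);


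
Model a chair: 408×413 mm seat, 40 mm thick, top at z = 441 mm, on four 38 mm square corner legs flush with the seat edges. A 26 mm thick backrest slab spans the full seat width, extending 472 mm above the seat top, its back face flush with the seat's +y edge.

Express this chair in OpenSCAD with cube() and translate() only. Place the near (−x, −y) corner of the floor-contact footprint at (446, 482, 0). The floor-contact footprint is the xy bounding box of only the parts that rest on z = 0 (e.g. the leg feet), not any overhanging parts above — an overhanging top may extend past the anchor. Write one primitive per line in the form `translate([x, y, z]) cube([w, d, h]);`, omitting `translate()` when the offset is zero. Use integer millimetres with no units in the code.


// leg_h = 441 - 40 = 401
translate([446, 482, 401]) cube([408, 413, 40]);
translate([446, 482, 0]) cube([38, 38, 401]);
translate([816, 482, 0]) cube([38, 38, 401]);
translate([446, 857, 0]) cube([38, 38, 401]);
translate([816, 857, 0]) cube([38, 38, 401]);
translate([446, 869, 441]) cube([408, 26, 472]);


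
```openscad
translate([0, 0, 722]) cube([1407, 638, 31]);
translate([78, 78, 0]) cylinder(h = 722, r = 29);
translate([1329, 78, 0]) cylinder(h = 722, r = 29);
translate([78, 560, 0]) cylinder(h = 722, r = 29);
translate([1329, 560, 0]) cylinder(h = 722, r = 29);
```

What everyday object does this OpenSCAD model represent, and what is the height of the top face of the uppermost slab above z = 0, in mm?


A table. The table height is 753 mm.

A 1407×638×31 slab sits at z = 722 on four Ø58 mm round legs — a table. The top surface is at 722 + 31 = 753 mm.


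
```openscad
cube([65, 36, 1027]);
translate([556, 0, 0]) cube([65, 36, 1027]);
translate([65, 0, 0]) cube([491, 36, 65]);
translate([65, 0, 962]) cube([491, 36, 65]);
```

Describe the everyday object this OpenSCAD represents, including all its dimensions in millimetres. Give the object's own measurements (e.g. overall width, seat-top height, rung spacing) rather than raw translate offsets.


A rectangular picture frame lying in the x–z plane (depth along y). The opening is 491 mm wide (x) by 897 mm tall (z), surrounded by a border 65 mm wide on all four sides. The frame is 36 mm deep and is made of two full-height vertical stiles with two horizontal rails fitted between them.


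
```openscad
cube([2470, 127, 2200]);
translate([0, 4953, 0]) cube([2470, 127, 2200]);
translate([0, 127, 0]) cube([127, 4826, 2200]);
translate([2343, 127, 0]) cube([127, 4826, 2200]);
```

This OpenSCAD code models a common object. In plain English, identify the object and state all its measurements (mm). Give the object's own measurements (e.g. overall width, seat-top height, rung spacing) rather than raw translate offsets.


The wall frame of a small rectangular building: four walls, each 2200 mm tall and 127 mm thick, enclosing a footprint 2470 mm (x) by 5080 mm (y) outside-to-outside, with no floor or roof. The front and back walls (the −y and +y sides) span the full width; the two side walls fit between them.


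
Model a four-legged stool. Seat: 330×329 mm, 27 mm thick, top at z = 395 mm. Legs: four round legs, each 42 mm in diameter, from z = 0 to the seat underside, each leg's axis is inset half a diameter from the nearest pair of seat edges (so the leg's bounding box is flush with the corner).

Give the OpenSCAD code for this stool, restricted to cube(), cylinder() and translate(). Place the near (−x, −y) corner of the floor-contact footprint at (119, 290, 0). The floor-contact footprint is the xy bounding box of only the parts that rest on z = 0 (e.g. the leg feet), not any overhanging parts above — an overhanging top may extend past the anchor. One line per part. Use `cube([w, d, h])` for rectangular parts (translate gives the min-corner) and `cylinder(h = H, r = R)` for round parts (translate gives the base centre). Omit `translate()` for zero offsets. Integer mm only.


translate([119, 290, 368]) cube([330, 329, 27]);
translate([140, 311, 0]) cylinder(h = 368, r = 21);
translate([428, 311, 0]) cylinder(h = 368, r = 21);
translate([140, 598, 0]) cylinder(h = 368, r = 21);
translate([428, 598, 0]) cylinder(h = 368, r = 21);


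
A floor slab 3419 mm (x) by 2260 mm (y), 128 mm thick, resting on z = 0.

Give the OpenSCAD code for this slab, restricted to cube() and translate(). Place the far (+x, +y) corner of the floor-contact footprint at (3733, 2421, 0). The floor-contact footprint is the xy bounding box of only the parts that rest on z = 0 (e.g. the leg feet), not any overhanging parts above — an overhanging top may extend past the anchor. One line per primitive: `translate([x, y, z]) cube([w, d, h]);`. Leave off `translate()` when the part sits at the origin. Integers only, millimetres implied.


translate([314, 161, 0]) cube([3419, 2260, 128]);


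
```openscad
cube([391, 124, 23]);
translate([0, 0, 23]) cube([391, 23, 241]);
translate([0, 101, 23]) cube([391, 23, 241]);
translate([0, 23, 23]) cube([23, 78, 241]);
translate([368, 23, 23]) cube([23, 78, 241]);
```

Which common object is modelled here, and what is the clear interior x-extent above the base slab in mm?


An open box. The internal width is 345 mm.

A 391×124 base slab with four walls standing on it — an open box. The base is 391 mm wide and the walls are 23 mm thick, so the internal width is 391 − 2 × 23 = 345 mm.


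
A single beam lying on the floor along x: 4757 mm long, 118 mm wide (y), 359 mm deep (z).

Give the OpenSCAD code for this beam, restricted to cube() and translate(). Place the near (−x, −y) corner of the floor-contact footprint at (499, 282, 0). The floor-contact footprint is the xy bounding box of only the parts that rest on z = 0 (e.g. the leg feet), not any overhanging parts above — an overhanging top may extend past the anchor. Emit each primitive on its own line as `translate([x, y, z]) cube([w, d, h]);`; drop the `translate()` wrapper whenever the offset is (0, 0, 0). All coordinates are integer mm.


translate([499, 282, 0]) cube([4757, 118, 359]);


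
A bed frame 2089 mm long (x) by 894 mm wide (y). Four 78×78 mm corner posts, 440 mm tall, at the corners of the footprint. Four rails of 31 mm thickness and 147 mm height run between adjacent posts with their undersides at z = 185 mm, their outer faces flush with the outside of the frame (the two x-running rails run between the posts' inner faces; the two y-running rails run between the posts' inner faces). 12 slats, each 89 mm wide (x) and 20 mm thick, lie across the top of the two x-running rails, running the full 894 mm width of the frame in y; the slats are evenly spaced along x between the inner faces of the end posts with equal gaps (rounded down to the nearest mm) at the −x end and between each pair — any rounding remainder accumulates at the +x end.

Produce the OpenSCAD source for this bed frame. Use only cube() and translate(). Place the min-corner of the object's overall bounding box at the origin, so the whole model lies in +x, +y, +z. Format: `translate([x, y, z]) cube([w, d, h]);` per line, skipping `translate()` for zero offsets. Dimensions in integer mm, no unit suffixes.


cube([78, 78, 440]);
translate([0, 816, 0]) cube([78, 78, 440]);
translate([2011, 0, 0]) cube([78, 78, 440]);
translate([2011, 816, 0]) cube([78, 78, 440]);
translate([78, 0, 185]) cube([1933, 31, 147]);
translate([78, 863, 185]) cube([1933, 31, 147]);
translate([0, 78, 185]) cube([31, 738, 147]);
translate([2058, 78, 185]) cube([31, 738, 147]);
translate([144, 0, 332]) cube([89, 894, 20]);
translate([299, 0, 332]) cube([89, 894, 20]);
translate([454, 0, 332]) cube([89, 894, 20]);
translate([609, 0, 332]) cube([89, 894, 20]);
translate([764, 0, 332]) cube([89, 894, 20]);
translate([919, 0, 332]) cube([89, 894, 20]);
translate([1074, 0, 332]) cube([89, 894, 20]);
translate([1229, 0, 332]) cube([89, 894, 20]);
translate([1384, 0, 332]) cube([89, 894, 20]);
translate([1539, 0, 332]) cube([89, 894, 20]);
translate([1694, 0, 332]) cube([89, 894, 20]);
translate([1849, 0, 332]) cube([89, 894, 20]);
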